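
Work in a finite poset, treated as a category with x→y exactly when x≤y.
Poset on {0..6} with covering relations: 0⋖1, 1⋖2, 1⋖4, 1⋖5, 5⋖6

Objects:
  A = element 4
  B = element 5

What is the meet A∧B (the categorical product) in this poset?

Common predecessors of 4,5: {0,1}
  0 <= 1
  1 <= 1
glb = 1

Answer: A∧B = 1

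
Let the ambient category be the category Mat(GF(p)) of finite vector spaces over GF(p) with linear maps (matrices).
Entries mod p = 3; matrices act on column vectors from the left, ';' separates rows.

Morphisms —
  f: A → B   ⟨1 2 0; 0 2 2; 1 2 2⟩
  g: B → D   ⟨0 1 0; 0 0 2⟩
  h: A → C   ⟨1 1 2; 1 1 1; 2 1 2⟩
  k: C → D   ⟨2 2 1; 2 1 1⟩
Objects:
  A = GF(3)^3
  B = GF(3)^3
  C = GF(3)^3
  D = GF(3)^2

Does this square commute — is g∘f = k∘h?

Answer: COMMUTES

Work:
Along f;g (path 1):
  e0=[1,0,0] f→[1,0,1] g→[0,2]
  e1=[0,1,0] f→[2,2,2] g→[2,1]
  e2=[0,0,1] f→[0,2,2] g→[2,1]
  result₁ = ⟨0 2 2; 2 1 1⟩
Along h;k (path 2):
  e0=[1,0,0] h→[1,1,2] k→[0,2]
  e1=[0,1,0] h→[1,1,1] k→[2,1]
  e2=[0,0,1] h→[2,1,2] k→[2,1]
  result₂ = ⟨0 2 2; 2 1 1⟩
Equal? YES — commutes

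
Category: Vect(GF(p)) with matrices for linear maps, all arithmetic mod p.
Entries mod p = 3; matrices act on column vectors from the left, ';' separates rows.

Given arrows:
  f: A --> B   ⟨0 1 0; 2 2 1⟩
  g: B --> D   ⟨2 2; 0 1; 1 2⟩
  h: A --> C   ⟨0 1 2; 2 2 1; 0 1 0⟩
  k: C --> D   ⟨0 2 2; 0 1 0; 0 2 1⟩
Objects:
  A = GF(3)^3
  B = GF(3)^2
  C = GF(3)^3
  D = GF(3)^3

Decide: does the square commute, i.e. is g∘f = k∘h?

Answer: COMMUTES

Derivation:
Path 1 = f;g:
  e0=(1,0,0) f-->(0,2) g-->(1,2,1)
  e1=(0,1,0) f-->(1,2) g-->(0,2,2)
  e2=(0,0,1) f-->(0,1) g-->(2,1,2)
  result₁ = ⟨1 0 2; 2 2 1; 1 2 2⟩
Path 2 = h;k:
  e0=(1,0,0) h-->(0,2,0) k-->(1,2,1)
  e1=(0,1,0) h-->(1,2,1) k-->(0,2,2)
  e2=(0,0,1) h-->(2,1,0) k-->(2,1,2)
  result₂ = ⟨1 0 2; 2 2 1; 1 2 2⟩
Equal? YES — commutes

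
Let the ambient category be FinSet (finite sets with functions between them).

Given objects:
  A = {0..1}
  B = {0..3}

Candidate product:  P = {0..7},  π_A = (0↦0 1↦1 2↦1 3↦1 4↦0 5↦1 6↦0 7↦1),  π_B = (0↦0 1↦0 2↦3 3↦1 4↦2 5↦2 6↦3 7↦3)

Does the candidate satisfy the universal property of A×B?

|A|·|B| = 2·4 = 8;  |P| = 8
Check the pairing map k ↦ (π_A(k), π_B(k)):
  0 ↦ (0,0)
  1 ↦ (1,0)
  2 ↦ (1,3)
  3 ↦ (1,1)
  4 ↦ (0,2)
  5 ↦ (1,2)
  6 ↦ (0,3)
  7 ↦ (1,3)  ✗ repeats pair of k=2
distinct pairs in image: 7 / 8 needed
  → (1,3) hit at k=2 and k=7

Answer: NOT A VALID PRODUCT — duplicate pair at indices 7,2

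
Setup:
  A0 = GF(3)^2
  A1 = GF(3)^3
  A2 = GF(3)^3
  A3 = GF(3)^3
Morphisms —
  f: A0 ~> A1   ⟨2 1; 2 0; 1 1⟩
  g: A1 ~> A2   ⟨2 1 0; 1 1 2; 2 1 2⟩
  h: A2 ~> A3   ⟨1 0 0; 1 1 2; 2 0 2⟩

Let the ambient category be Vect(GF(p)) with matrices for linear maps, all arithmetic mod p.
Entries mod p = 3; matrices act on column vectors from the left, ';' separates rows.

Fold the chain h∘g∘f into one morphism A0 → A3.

  e0=(1,0) f~>(2,2,1) g~>(0,0,2) h~>(0,1,1)
  e1=(0,1) f~>(1,0,1) g~>(2,0,1) h~>(2,1,0)
⟦path⟧: ⟨0 2; 1 1; 1 0⟩

Answer: ⟨0 2; 1 1; 1 0⟩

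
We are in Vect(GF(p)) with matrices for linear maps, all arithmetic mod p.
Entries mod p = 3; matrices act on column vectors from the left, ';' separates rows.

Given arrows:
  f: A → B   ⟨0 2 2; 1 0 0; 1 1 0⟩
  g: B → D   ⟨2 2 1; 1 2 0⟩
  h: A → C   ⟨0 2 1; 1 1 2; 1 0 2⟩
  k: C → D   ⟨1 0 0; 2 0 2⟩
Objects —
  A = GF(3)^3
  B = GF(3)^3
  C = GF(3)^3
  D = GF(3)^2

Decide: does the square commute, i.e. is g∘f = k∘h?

Answer: DOES NOT COMMUTE

Derivation:
Path 1 = f;g:
  e0=[1,0,0] f→[0,1,1] g→[0,2]
  e1=[0,1,0] f→[2,0,1] g→[2,2]
  e2=[0,0,1] f→[2,0,0] g→[1,2]
  ⟦path⟧₁ = ⟨0 2 1; 2 2 2⟩
Path 2 = h;k:
  e0=[1,0,0] h→[0,1,1] k→[0,2]
  e1=[0,1,0] h→[2,1,0] k→[2,1]
  e2=[0,0,1] h→[1,2,2] k→[1,0]
  ⟦path⟧₂ = ⟨0 2 1; 2 1 0⟩
Equal? NO — does not commute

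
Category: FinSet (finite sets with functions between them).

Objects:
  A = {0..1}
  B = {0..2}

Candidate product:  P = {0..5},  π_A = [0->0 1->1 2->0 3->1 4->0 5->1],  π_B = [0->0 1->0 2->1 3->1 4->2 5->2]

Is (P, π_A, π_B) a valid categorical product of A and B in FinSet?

|A|·|B| = 2·3 = 6;  |P| = 6
Check the pairing map k ↦ (π_A(k), π_B(k)):
  0 -> (0,0)
  1 -> (1,0)
  2 -> (0,1)
  3 -> (1,1)
  4 -> (0,2)
  5 -> (1,2)
distinct pairs in image: 6 / 6 needed
  → bijection onto A×B; projections well-typed.

Answer: VALID PRODUCT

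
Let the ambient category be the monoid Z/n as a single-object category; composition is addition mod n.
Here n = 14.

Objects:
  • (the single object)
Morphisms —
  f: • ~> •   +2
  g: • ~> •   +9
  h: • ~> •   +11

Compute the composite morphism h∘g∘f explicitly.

  0 +2≡2 +9≡11 +11≡8  (mod 14)
result: +8

Answer: +8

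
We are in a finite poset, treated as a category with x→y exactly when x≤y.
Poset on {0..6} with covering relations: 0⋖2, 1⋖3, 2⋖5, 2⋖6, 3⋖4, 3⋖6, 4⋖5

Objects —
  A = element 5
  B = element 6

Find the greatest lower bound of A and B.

Answer: NO MEET EXISTS

Derivation:
{x : x<=A ∧ x<=B} = {0,1,2,3}  (A=5, B=6)
  maximal lower bounds 2 and 3 are incomparable: neither 2<=3 nor 3<=2
→ no greatest lower bound exists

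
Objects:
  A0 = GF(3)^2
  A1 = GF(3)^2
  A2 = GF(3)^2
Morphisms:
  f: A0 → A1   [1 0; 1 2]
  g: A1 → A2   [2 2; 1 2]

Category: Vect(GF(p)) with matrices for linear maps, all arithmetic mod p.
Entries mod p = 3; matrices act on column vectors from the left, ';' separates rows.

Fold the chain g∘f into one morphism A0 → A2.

Answer: [1 1; 0 1]

Trace:
  e0=(1,0) f→(1,1) g→(1,0)
  e1=(0,1) f→(0,2) g→(1,1)
⟦path⟧: [1 1; 0 1]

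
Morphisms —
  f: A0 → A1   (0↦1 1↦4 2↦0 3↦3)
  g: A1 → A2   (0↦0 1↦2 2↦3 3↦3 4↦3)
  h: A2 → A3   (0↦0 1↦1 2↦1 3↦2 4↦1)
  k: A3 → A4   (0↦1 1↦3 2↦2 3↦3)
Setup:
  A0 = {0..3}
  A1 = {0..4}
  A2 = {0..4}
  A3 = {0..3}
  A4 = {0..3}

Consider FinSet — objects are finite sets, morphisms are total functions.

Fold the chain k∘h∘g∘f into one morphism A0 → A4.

Answer: (0↦3 1↦2 2↦1 3↦2)

Trace:
  0 f→1 g→2 h→1 k→3
  1 f→4 g→3 h→2 k→2
  2 f→0 g→0 h→0 k→1
  3 f→3 g→3 h→2 k→2
composite: (0↦3 1↦2 2↦1 3↦2)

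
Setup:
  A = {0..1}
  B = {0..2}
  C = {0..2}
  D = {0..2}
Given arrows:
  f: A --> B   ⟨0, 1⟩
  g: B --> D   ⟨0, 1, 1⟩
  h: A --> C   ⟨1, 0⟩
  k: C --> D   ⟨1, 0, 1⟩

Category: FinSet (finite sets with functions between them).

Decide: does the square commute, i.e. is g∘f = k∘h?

Answer: COMMUTES

Derivation:
Path 1 = f;g:
  0 f-->0 g-->0
  1 f-->1 g-->1
  ⟦path⟧₁ = ⟨0, 1⟩
Path 2 = h;k:
  0 h-->1 k-->0
  1 h-->0 k-->1
  ⟦path⟧₂ = ⟨0, 1⟩
Equal? same morphism ✓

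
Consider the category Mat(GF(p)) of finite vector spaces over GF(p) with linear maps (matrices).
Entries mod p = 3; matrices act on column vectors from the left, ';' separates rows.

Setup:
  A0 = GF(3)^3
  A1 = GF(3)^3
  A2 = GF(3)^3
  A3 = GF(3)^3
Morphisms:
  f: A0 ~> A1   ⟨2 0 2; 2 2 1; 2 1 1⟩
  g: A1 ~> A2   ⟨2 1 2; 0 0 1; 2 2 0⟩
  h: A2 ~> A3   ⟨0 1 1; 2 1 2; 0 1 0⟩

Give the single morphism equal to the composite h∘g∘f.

Answer: ⟨1 2 1; 2 2 0; 2 1 1⟩

Work:
  e0=[1,0,0] f~>[2,2,2] g~>[1,2,2] h~>[1,2,2]
  e1=[0,1,0] f~>[0,2,1] g~>[1,1,1] h~>[2,2,1]
  e2=[0,0,1] f~>[2,1,1] g~>[1,1,0] h~>[1,0,1]
result: ⟨1 2 1; 2 2 0; 2 1 1⟩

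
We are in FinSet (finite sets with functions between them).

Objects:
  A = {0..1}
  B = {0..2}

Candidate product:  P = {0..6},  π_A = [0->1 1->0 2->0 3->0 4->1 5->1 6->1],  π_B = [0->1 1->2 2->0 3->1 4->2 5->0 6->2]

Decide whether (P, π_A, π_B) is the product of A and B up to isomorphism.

|A|·|B| = 2·3 = 6;  |P| = 7
  → cardinalities differ; no bijection possible.

Answer: NOT A VALID PRODUCT — |P|=7 ≠ |A|·|B|=6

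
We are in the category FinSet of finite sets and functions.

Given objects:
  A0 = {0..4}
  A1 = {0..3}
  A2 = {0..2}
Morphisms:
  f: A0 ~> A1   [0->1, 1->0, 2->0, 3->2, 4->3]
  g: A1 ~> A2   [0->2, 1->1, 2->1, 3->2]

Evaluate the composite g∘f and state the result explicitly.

Answer: [0->1, 1->2, 2->2, 3->1, 4->2]

Derivation:
  0 f~>1 g~>1
  1 f~>0 g~>2
  2 f~>0 g~>2
  3 f~>2 g~>1
  4 f~>3 g~>2
composite: [0->1, 1->2, 2->2, 3->1, 4->2]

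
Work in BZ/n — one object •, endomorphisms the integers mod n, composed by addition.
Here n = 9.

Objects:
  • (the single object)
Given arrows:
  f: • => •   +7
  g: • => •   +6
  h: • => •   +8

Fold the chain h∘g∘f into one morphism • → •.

  0 +7≡7 +6≡4 +8≡3  (mod 9)
composite: +3

Answer: +3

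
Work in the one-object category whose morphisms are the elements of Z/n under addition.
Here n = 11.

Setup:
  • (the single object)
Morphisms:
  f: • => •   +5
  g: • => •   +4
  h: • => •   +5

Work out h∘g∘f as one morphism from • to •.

Answer: +3

Work:
  0 +5≡5 +4≡9 +5≡3  (mod 11)
⟦path⟧: +3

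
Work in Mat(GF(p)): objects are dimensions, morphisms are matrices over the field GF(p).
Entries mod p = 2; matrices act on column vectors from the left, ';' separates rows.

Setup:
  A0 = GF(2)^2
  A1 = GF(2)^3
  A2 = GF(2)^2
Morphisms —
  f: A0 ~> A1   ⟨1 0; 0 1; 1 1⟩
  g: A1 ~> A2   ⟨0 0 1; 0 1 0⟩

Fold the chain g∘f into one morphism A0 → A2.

Answer: ⟨1 1; 0 1⟩

Work:
  e0=⟨1,0⟩ f~>⟨1,0,1⟩ g~>⟨1,0⟩
  e1=⟨0,1⟩ f~>⟨0,1,1⟩ g~>⟨1,1⟩
composite: ⟨1 1; 0 1⟩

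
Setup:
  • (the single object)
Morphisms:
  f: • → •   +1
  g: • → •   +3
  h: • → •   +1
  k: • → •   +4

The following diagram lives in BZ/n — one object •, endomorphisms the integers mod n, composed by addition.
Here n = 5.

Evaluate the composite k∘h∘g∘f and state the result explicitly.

  0 +1≡1 +3≡4 +1≡0 +4≡4  (mod 5)
composite: +4

Answer: +4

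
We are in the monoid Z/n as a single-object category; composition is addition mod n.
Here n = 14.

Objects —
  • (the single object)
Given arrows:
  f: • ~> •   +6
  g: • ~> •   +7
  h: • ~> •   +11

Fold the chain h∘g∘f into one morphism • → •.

Answer: +10

Work:
  0 +6≡6 +7≡13 +11≡10  (mod 14)
result: +10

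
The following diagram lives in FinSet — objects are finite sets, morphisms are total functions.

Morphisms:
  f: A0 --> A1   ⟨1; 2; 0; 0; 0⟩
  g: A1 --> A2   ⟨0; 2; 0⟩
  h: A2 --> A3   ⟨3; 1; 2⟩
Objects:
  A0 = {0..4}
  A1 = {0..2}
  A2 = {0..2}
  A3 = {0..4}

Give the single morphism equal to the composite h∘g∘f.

  0 f-->1 g-->2 h-->2
  1 f-->2 g-->0 h-->3
  2 f-->0 g-->0 h-->3
  3 f-->0 g-->0 h-->3
  4 f-->0 g-->0 h-->3
result: ⟨2; 3; 3; 3; 3⟩

Answer: ⟨2; 3; 3; 3; 3⟩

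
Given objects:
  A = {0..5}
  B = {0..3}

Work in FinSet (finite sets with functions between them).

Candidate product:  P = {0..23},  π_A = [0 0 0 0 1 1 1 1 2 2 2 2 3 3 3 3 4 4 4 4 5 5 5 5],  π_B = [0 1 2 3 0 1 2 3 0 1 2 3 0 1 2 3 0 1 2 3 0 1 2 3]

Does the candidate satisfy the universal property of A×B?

Answer: VALID PRODUCT

Work:
|A|·|B| = 6·4 = 24;  |P| = 24
Check the pairing map k ↦ (π_A(k), π_B(k)):
  0 : (0,0)
  1 : (0,1)
  2 : (0,2)
  3 : (0,3)
  4 : (1,0)
  5 : (1,1)
  6 : (1,2)
  7 : (1,3)
  8 : (2,0)
  9 : (2,1)
  10 : (2,2)
  11 : (2,3)
  12 : (3,0)
  13 : (3,1)
  14 : (3,2)
  15 : (3,3)
  16 : (4,0)
  17 : (4,1)
  18 : (4,2)
  19 : (4,3)
  20 : (5,0)
  21 : (5,1)
  22 : (5,2)
  23 : (5,3)
distinct pairs in image: 24 / 24 needed
  → bijection onto A×B; projections well-typed.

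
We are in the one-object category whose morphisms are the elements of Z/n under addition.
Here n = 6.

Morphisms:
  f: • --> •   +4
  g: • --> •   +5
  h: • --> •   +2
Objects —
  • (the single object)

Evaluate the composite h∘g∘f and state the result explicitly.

Answer: +5

Trace:
  0 +4≡4 +5≡3 +2≡5  (mod 6)
⟦path⟧: +5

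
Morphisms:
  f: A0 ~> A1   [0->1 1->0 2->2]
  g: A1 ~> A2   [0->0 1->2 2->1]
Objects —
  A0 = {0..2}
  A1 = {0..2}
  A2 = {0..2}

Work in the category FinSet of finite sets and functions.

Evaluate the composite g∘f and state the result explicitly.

Answer: [0->2 1->0 2->1]

Derivation:
  0 f~>1 g~>2
  1 f~>0 g~>0
  2 f~>2 g~>1
composite: [0->2 1->0 2->1]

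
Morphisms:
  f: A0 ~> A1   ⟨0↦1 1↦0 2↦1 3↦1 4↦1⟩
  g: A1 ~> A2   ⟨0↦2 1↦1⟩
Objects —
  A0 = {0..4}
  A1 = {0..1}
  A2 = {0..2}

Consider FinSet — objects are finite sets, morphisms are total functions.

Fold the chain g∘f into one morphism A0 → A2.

  0 f~>1 g~>1
  1 f~>0 g~>2
  2 f~>1 g~>1
  3 f~>1 g~>1
  4 f~>1 g~>1
⟦path⟧: ⟨0↦1 1↦2 2↦1 3↦1 4↦1⟩

Answer: ⟨0↦1 1↦2 2↦1 3↦1 4↦1⟩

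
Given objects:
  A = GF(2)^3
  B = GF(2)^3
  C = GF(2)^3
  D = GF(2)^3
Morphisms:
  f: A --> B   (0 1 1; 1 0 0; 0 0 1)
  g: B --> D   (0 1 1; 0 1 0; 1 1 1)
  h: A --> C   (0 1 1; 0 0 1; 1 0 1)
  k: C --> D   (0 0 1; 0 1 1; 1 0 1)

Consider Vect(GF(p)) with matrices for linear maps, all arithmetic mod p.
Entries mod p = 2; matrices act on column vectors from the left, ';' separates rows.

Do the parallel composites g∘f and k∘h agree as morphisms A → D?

Along f;g (path 1):
  e0=⟨1,0,0⟩ f-->⟨0,1,0⟩ g-->⟨1,1,1⟩
  e1=⟨0,1,0⟩ f-->⟨1,0,0⟩ g-->⟨0,0,1⟩
  e2=⟨0,0,1⟩ f-->⟨1,0,1⟩ g-->⟨1,0,0⟩
  composite₁ = (1 0 1; 1 0 0; 1 1 0)
Along h;k (path 2):
  e0=⟨1,0,0⟩ h-->⟨0,0,1⟩ k-->⟨1,1,1⟩
  e1=⟨0,1,0⟩ h-->⟨1,0,0⟩ k-->⟨0,0,1⟩
  e2=⟨0,0,1⟩ h-->⟨1,1,1⟩ k-->⟨1,0,0⟩
  composite₂ = (1 0 1; 1 0 0; 1 1 0)
Equal? YES — commutes

Answer: COMMUTES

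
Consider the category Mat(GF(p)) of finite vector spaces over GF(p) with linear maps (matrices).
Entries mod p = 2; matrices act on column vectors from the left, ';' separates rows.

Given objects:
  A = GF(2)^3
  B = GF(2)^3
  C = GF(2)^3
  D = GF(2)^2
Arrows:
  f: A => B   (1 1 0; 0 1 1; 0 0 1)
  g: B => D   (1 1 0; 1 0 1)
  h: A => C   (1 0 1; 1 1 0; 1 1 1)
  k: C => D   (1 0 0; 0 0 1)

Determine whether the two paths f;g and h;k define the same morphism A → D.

Path 1 = f;g:
  e0=⟨1,0,0⟩ f=>⟨1,0,0⟩ g=>⟨1,1⟩
  e1=⟨0,1,0⟩ f=>⟨1,1,0⟩ g=>⟨0,1⟩
  e2=⟨0,0,1⟩ f=>⟨0,1,1⟩ g=>⟨1,1⟩
  composite₁ = (1 0 1; 1 1 1)
Path 2 = h;k:
  e0=⟨1,0,0⟩ h=>⟨1,1,1⟩ k=>⟨1,1⟩
  e1=⟨0,1,0⟩ h=>⟨0,1,1⟩ k=>⟨0,1⟩
  e2=⟨0,0,1⟩ h=>⟨1,0,1⟩ k=>⟨1,1⟩
  composite₂ = (1 0 1; 1 1 1)
Equal? equal; square commutes

Answer: COMMUTES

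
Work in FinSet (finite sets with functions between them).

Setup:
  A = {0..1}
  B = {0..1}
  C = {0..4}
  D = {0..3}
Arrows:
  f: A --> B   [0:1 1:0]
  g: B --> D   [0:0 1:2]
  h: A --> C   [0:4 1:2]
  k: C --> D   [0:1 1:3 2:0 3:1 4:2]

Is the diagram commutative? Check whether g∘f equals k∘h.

Path 1 = f;g:
  0 f-->1 g-->2
  1 f-->0 g-->0
  result₁ = [0:2 1:0]
Path 2 = h;k:
  0 h-->4 k-->2
  1 h-->2 k-->0
  result₂ = [0:2 1:0]
Equal? same morphism ✓

Answer: COMMUTES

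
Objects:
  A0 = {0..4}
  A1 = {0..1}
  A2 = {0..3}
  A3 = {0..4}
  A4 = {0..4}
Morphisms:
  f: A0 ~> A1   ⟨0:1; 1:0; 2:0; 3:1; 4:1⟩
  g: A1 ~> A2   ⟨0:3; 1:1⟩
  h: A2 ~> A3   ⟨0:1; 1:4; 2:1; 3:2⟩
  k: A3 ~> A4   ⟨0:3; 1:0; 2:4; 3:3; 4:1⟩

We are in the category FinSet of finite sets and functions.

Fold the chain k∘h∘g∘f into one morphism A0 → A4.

  0 f~>1 g~>1 h~>4 k~>1
  1 f~>0 g~>3 h~>2 k~>4
  2 f~>0 g~>3 h~>2 k~>4
  3 f~>1 g~>1 h~>4 k~>1
  4 f~>1 g~>1 h~>4 k~>1
composite: ⟨0:1; 1:4; 2:4; 3:1; 4:1⟩

Answer: ⟨0:1; 1:4; 2:4; 3:1; 4:1⟩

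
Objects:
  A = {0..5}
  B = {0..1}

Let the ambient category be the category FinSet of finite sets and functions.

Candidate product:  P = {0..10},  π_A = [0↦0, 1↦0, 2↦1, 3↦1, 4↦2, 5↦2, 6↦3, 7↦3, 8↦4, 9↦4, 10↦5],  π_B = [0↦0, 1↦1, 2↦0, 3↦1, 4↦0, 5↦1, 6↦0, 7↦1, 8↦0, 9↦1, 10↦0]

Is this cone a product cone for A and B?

|A|·|B| = 6·2 = 12;  |P| = 11
  → cardinalities differ; no bijection possible.

Answer: NOT A VALID PRODUCT — |P|=11 ≠ |A|·|B|=12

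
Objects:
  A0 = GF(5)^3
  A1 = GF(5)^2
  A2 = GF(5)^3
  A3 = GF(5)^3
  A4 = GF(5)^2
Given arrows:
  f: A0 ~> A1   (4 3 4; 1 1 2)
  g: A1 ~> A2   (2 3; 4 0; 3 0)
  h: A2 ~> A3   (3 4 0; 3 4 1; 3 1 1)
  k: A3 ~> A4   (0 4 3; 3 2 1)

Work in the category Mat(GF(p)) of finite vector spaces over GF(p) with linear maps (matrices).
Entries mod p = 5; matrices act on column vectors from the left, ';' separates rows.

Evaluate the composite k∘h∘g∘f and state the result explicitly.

Answer: (4 0 2; 0 1 4)

Trace:
  e0=[1,0,0] f~>[4,1] g~>[1,1,2] h~>[2,4,1] k~>[4,0]
  e1=[0,1,0] f~>[3,1] g~>[4,2,4] h~>[0,4,3] k~>[0,1]
  e2=[0,0,1] f~>[4,2] g~>[4,1,2] h~>[1,3,0] k~>[2,4]
result: (4 0 2; 0 1 4)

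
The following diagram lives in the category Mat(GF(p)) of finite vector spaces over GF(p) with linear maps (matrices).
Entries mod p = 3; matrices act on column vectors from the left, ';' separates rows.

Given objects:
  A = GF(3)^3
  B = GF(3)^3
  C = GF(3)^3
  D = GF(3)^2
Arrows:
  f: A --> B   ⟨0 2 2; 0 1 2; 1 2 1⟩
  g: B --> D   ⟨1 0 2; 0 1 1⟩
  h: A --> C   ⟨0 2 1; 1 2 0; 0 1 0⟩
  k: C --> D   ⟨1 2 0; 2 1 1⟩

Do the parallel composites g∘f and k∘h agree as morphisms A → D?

Answer: DOES NOT COMMUTE

Trace:
1) trace f;g:
  e0=⟨1,0,0⟩ f-->⟨0,0,1⟩ g-->⟨2,1⟩
  e1=⟨0,1,0⟩ f-->⟨2,1,2⟩ g-->⟨0,0⟩
  e2=⟨0,0,1⟩ f-->⟨2,2,1⟩ g-->⟨1,0⟩
  result₁ = ⟨2 0 1; 1 0 0⟩
2) trace h;k:
  e0=⟨1,0,0⟩ h-->⟨0,1,0⟩ k-->⟨2,1⟩
  e1=⟨0,1,0⟩ h-->⟨2,2,1⟩ k-->⟨0,1⟩
  e2=⟨0,0,1⟩ h-->⟨1,0,0⟩ k-->⟨1,2⟩
  result₂ = ⟨2 0 1; 1 1 2⟩
Equal? distinct morphisms ✗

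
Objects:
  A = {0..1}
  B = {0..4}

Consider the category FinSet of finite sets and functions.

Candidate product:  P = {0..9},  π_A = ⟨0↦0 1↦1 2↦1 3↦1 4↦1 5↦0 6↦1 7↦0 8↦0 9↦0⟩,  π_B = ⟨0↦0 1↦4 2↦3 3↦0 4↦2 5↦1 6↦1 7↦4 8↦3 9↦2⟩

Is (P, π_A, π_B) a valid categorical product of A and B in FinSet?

|A|·|B| = 2·5 = 10;  |P| = 10
Check the pairing map k ↦ (π_A(k), π_B(k)):
  0 ↦ (0,0)
  1 ↦ (1,4)
  2 ↦ (1,3)
  3 ↦ (1,0)
  4 ↦ (1,2)
  5 ↦ (0,1)
  6 ↦ (1,1)
  7 ↦ (0,4)
  8 ↦ (0,3)
  9 ↦ (0,2)
distinct pairs in image: 10 / 10 needed
  → bijection onto A×B; projections well-typed.

Answer: VALID PRODUCT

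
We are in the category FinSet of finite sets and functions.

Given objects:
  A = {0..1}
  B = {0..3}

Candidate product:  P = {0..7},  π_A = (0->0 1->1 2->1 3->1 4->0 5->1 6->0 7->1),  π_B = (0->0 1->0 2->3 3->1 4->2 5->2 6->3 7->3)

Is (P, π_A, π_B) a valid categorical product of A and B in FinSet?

|A|·|B| = 2·4 = 8;  |P| = 8
Check the pairing map k ↦ (π_A(k), π_B(k)):
  0 -> (0,0)
  1 -> (1,0)
  2 -> (1,3)
  3 -> (1,1)
  4 -> (0,2)
  5 -> (1,2)
  6 -> (0,3)
  7 -> (1,3)  ✗ repeats pair of k=2
distinct pairs in image: 7 / 8 needed
  → (1,3) hit at k=2 and k=7

Answer: NOT A VALID PRODUCT — duplicate pair at indices 7,2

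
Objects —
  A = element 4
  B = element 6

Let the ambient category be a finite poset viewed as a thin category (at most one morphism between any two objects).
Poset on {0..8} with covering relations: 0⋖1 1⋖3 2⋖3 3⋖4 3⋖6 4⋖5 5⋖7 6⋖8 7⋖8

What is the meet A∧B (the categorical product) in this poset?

{x : x<=A ∧ x<=B} = {0,1,2,3}  (A=4, B=6)
  0 <= 3
  1 <= 3
  2 <= 3
  3 <= 3
glb = 3

Answer: A∧B = 3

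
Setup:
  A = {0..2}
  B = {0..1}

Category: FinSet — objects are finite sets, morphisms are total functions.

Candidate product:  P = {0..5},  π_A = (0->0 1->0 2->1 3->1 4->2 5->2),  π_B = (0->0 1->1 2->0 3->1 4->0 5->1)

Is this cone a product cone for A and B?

|A|·|B| = 3·2 = 6;  |P| = 6
Check the pairing map k ↦ (π_A(k), π_B(k)):
  0 -> (0,0)
  1 -> (0,1)
  2 -> (1,0)
  3 -> (1,1)
  4 -> (2,0)
  5 -> (2,1)
distinct pairs in image: 6 / 6 needed
  → bijection onto A×B; projections well-typed.

Answer: VALID PRODUCT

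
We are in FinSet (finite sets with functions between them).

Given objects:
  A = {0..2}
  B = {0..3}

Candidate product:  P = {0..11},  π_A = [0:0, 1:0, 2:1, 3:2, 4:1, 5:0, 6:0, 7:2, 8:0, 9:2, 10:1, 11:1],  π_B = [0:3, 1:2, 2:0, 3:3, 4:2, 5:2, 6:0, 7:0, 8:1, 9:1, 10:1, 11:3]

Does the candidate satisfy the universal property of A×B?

|A|·|B| = 3·4 = 12;  |P| = 12
Check the pairing map k ↦ (π_A(k), π_B(k)):
  0 : (0,3)
  1 : (0,2)
  2 : (1,0)
  3 : (2,3)
  4 : (1,2)
  5 : (0,2)  ✗ repeats pair of k=1
  6 : (0,0)
  7 : (2,0)
  8 : (0,1)
  9 : (2,1)
  10 : (1,1)
  11 : (1,3)
distinct pairs in image: 11 / 12 needed
  → (0,2) hit at k=1 and k=5

Answer: NOT A VALID PRODUCT — duplicate pair at indices 5,1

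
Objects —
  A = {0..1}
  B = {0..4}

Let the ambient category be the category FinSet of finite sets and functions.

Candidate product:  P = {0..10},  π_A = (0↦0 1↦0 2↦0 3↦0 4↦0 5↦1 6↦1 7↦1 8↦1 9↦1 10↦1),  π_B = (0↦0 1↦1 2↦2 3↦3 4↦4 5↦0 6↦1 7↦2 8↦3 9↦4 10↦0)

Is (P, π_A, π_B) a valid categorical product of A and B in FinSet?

|A|·|B| = 2·5 = 10;  |P| = 11
  → cardinalities differ; no bijection possible.

Answer: NOT A VALID PRODUCT — |P|=11 ≠ |A|·|B|=10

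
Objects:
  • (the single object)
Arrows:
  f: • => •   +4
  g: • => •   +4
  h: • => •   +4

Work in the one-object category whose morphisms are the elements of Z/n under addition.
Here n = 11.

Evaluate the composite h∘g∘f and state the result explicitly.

  0 +4≡4 +4≡8 +4≡1  (mod 11)
composite: +1

Answer: +1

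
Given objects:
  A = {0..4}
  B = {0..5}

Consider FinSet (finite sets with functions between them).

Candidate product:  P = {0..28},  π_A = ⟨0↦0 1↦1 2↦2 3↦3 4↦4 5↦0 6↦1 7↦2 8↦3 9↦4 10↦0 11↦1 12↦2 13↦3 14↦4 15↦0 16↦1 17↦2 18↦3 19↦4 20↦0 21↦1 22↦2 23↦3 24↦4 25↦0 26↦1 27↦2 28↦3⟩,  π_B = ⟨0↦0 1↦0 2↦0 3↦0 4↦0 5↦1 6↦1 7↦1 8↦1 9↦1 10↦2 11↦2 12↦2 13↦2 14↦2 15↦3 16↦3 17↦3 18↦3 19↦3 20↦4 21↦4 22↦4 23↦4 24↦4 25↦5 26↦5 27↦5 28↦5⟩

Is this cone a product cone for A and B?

Answer: NOT A VALID PRODUCT — |P|=29 ≠ |A|·|B|=30

Derivation:
|A|·|B| = 5·6 = 30;  |P| = 29
  → cardinalities differ; no bijection possible.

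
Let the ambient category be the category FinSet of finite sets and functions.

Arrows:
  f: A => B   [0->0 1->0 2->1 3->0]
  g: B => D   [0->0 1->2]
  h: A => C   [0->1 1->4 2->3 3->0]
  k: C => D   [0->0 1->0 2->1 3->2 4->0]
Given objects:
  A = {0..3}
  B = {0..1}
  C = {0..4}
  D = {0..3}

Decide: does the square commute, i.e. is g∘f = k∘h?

1) trace f;g:
  0 f=>0 g=>0
  1 f=>0 g=>0
  2 f=>1 g=>2
  3 f=>0 g=>0
  composite₁ = [0->0 1->0 2->2 3->0]
2) trace h;k:
  0 h=>1 k=>0
  1 h=>4 k=>0
  2 h=>3 k=>2
  3 h=>0 k=>0
  composite₂ = [0->0 1->0 2->2 3->0]
Equal? equal; square commutes

Answer: COMMUTES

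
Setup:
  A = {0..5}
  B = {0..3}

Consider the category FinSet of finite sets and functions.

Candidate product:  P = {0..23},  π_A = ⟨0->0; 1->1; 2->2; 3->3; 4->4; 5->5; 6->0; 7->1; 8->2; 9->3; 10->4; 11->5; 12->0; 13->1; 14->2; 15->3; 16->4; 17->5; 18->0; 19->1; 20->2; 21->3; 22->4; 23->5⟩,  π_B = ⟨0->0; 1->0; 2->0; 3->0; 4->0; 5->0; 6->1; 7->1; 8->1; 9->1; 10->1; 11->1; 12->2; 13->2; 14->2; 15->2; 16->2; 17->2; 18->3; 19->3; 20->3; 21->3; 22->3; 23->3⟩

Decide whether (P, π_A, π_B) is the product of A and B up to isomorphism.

Answer: VALID PRODUCT

Work:
|A|·|B| = 6·4 = 24;  |P| = 24
Check the pairing map k ↦ (π_A(k), π_B(k)):
  0 -> (0,0)
  1 -> (1,0)
  2 -> (2,0)
  3 -> (3,0)
  4 -> (4,0)
  5 -> (5,0)
  6 -> (0,1)
  7 -> (1,1)
  8 -> (2,1)
  9 -> (3,1)
  10 -> (4,1)
  11 -> (5,1)
  12 -> (0,2)
  13 -> (1,2)
  14 -> (2,2)
  15 -> (3,2)
  16 -> (4,2)
  17 -> (5,2)
  18 -> (0,3)
  19 -> (1,3)
  20 -> (2,3)
  21 -> (3,3)
  22 -> (4,3)
  23 -> (5,3)
distinct pairs in image: 24 / 24 needed
  → bijection onto A×B; projections well-typed.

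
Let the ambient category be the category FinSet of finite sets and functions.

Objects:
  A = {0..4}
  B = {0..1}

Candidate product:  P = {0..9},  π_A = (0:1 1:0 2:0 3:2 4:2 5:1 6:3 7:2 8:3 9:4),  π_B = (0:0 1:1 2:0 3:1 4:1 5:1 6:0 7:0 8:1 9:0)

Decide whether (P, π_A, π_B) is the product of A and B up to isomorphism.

|A|·|B| = 5·2 = 10;  |P| = 10
Check the pairing map k ↦ (π_A(k), π_B(k)):
  0 : (1,0)
  1 : (0,1)
  2 : (0,0)
  3 : (2,1)
  4 : (2,1)  ✗ repeats pair of k=3
  5 : (1,1)
  6 : (3,0)
  7 : (2,0)
  8 : (3,1)
  9 : (4,0)
distinct pairs in image: 9 / 10 needed
  → (2,1) hit at k=3 and k=4

Answer: NOT A VALID PRODUCT — duplicate pair at indices 3,4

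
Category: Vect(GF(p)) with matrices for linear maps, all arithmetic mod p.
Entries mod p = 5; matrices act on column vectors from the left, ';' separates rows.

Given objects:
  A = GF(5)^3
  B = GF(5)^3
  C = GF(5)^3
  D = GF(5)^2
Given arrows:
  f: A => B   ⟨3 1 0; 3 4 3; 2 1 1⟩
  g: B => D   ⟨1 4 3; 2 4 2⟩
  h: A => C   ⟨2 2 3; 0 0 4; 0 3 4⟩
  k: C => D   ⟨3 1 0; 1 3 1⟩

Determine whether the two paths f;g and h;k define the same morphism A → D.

Answer: DOES NOT COMMUTE

Trace:
Path 1 = f;g:
  e0=[1,0,0] f=>[3,3,2] g=>[1,2]
  e1=[0,1,0] f=>[1,4,1] g=>[0,0]
  e2=[0,0,1] f=>[0,3,1] g=>[0,4]
  result₁ = ⟨1 0 0; 2 0 4⟩
Path 2 = h;k:
  e0=[1,0,0] h=>[2,0,0] k=>[1,2]
  e1=[0,1,0] h=>[2,0,3] k=>[1,0]
  e2=[0,0,1] h=>[3,4,4] k=>[3,4]
  result₂ = ⟨1 1 3; 2 0 4⟩
Equal? differ; not commutative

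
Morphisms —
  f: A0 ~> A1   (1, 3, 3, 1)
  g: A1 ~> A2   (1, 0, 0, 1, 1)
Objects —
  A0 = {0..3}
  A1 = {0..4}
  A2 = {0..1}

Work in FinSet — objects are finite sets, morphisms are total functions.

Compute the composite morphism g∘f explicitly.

  0 f~>1 g~>0
  1 f~>3 g~>1
  2 f~>3 g~>1
  3 f~>1 g~>0
⟦path⟧: (0, 1, 1, 0)

Answer: (0, 1, 1, 0)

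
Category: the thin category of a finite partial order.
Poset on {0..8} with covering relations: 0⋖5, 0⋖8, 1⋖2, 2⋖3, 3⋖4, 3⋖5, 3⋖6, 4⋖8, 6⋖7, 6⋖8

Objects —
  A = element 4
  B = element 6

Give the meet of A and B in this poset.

Common predecessors of 4,6: {1,2,3}
  1 ≤ 3
  2 ≤ 3
  3 ≤ 3
glb = 3

Answer: A∧B = 3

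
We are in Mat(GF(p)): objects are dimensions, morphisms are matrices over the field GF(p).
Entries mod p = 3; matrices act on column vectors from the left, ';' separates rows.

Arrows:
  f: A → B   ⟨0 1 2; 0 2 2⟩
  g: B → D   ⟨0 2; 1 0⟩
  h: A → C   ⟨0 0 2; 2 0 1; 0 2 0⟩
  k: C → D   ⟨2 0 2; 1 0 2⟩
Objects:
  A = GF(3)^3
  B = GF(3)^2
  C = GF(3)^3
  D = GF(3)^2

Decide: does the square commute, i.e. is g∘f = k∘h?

1) trace f;g:
  e0=[1,0,0] f→[0,0] g→[0,0]
  e1=[0,1,0] f→[1,2] g→[1,1]
  e2=[0,0,1] f→[2,2] g→[1,2]
  result₁ = ⟨0 1 1; 0 1 2⟩
2) trace h;k:
  e0=[1,0,0] h→[0,2,0] k→[0,0]
  e1=[0,1,0] h→[0,0,2] k→[1,1]
  e2=[0,0,1] h→[2,1,0] k→[1,2]
  result₂ = ⟨0 1 1; 0 1 2⟩
Equal? same morphism ✓

Answer: COMMUTES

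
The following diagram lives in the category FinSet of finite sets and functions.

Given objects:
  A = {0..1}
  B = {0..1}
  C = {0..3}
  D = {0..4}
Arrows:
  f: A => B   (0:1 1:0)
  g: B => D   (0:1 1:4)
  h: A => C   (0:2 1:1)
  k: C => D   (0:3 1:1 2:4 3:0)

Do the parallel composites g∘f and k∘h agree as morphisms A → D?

Answer: COMMUTES

Derivation:
Along f;g (path 1):
  0 f=>1 g=>4
  1 f=>0 g=>1
  ⟦path⟧₁ = (0:4 1:1)
Along h;k (path 2):
  0 h=>2 k=>4
  1 h=>1 k=>1
  ⟦path⟧₂ = (0:4 1:1)
Equal? same morphism ✓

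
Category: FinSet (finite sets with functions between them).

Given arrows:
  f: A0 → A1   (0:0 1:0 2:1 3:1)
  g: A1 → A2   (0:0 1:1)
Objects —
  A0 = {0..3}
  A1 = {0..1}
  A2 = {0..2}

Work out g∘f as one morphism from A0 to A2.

Answer: (0:0 1:0 2:1 3:1)

Trace:
  0 f→0 g→0
  1 f→0 g→0
  2 f→1 g→1
  3 f→1 g→1
⟦path⟧: (0:0 1:0 2:1 3:1)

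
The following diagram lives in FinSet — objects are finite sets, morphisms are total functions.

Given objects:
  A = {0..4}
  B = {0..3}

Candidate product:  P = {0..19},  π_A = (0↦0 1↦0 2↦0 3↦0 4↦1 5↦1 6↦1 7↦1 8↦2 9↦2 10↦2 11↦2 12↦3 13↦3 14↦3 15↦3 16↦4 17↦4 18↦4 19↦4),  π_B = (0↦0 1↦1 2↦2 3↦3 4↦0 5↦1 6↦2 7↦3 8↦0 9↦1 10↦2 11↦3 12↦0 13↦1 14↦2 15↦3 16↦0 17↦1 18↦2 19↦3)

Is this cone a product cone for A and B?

Answer: VALID PRODUCT

Trace:
|A|·|B| = 5·4 = 20;  |P| = 20
Check the pairing map k ↦ (π_A(k), π_B(k)):
  0 ↦ (0,0)
  1 ↦ (0,1)
  2 ↦ (0,2)
  3 ↦ (0,3)
  4 ↦ (1,0)
  5 ↦ (1,1)
  6 ↦ (1,2)
  7 ↦ (1,3)
  8 ↦ (2,0)
  9 ↦ (2,1)
  10 ↦ (2,2)
  11 ↦ (2,3)
  12 ↦ (3,0)
  13 ↦ (3,1)
  14 ↦ (3,2)
  15 ↦ (3,3)
  16 ↦ (4,0)
  17 ↦ (4,1)
  18 ↦ (4,2)
  19 ↦ (4,3)
distinct pairs in image: 20 / 20 needed
  → bijection onto A×B; projections well-typed.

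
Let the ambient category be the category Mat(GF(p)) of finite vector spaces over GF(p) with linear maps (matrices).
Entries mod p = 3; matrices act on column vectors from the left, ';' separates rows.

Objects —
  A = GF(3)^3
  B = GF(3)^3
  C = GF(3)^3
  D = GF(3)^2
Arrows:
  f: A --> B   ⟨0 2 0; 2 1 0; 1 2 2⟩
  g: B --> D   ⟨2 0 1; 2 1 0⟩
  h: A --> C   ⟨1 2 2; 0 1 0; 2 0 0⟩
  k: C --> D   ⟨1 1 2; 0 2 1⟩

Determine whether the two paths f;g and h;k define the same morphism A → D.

Answer: DOES NOT COMMUTE

Work:
Along f;g (path 1):
  e0=⟨1,0,0⟩ f-->⟨0,2,1⟩ g-->⟨1,2⟩
  e1=⟨0,1,0⟩ f-->⟨2,1,2⟩ g-->⟨0,2⟩
  e2=⟨0,0,1⟩ f-->⟨0,0,2⟩ g-->⟨2,0⟩
  ⟦path⟧₁ = ⟨1 0 2; 2 2 0⟩
Along h;k (path 2):
  e0=⟨1,0,0⟩ h-->⟨1,0,2⟩ k-->⟨2,2⟩
  e1=⟨0,1,0⟩ h-->⟨2,1,0⟩ k-->⟨0,2⟩
  e2=⟨0,0,1⟩ h-->⟨2,0,0⟩ k-->⟨2,0⟩
  ⟦path⟧₂ = ⟨2 0 2; 2 2 0⟩
Equal? differ; not commutative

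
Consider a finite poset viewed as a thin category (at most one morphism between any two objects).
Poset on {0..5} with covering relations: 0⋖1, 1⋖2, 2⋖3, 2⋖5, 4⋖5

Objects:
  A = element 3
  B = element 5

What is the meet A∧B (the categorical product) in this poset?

Lower bounds of A=3 and B=5: {0,1,2}
  0 ⊑ 2
  1 ⊑ 2
  2 ⊑ 2
glb = 2

Answer: A∧B = 2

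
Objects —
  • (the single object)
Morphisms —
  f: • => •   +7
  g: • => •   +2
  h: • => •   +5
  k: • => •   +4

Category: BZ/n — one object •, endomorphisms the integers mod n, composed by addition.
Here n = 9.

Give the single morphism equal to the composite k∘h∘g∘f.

  0 +7≡7 +2≡0 +5≡5 +4≡0  (mod 9)
⟦path⟧: +0

Answer: +0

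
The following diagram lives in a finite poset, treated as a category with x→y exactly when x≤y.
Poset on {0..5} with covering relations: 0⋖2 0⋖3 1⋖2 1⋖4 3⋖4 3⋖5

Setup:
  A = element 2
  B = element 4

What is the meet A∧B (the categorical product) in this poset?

Answer: NO MEET EXISTS

Work:
{x : x≤A ∧ x≤B} = {0,1}  (A=2, B=4)
  maximal lower bounds 0 and 1 are incomparable: neither 0≤1 nor 1≤0
→ no greatest lower bound exists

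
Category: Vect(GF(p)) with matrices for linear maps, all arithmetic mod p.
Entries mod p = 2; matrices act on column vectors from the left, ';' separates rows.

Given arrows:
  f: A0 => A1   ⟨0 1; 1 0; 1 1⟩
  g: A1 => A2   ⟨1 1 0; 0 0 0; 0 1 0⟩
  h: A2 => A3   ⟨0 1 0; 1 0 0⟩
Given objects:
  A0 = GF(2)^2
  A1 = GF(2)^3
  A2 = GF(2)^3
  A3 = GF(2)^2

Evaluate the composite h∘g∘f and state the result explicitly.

Answer: ⟨0 0; 1 1⟩

Work:
  e0=⟨1,0⟩ f=>⟨0,1,1⟩ g=>⟨1,0,1⟩ h=>⟨0,1⟩
  e1=⟨0,1⟩ f=>⟨1,0,1⟩ g=>⟨1,0,0⟩ h=>⟨0,1⟩
⟦path⟧: ⟨0 0; 1 1⟩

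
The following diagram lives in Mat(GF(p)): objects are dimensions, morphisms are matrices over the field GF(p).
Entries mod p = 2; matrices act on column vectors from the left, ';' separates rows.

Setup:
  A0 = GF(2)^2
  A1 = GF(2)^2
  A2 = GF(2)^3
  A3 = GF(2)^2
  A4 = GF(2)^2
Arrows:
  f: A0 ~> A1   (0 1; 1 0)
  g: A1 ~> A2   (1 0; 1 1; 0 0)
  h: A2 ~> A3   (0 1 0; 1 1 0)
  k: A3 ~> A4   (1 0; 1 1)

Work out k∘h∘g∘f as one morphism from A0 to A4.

  e0=(1,0) f~>(0,1) g~>(0,1,0) h~>(1,1) k~>(1,0)
  e1=(0,1) f~>(1,0) g~>(1,1,0) h~>(1,0) k~>(1,1)
result: (1 1; 0 1)

Answer: (1 1; 0 1)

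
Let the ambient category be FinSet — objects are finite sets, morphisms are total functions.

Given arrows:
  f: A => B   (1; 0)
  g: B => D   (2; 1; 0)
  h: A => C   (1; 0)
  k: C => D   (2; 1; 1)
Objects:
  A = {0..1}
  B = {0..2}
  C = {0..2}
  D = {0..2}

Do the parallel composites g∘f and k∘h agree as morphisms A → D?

Answer: COMMUTES

Derivation:
Along f;g (path 1):
  0 f=>1 g=>1
  1 f=>0 g=>2
  ⟦path⟧₁ = (1; 2)
Along h;k (path 2):
  0 h=>1 k=>1
  1 h=>0 k=>2
  ⟦path⟧₂ = (1; 2)
Equal? same morphism ✓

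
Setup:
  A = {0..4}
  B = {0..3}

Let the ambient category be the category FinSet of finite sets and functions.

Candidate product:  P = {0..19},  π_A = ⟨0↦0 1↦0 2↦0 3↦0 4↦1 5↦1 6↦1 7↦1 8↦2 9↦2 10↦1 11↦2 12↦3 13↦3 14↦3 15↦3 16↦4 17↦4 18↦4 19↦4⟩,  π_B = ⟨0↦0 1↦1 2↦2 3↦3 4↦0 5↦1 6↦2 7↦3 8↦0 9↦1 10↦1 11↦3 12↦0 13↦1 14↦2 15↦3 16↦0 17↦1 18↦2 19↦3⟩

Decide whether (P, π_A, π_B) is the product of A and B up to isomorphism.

Answer: NOT A VALID PRODUCT — duplicate pair at indices 5,10

Trace:
|A|·|B| = 5·4 = 20;  |P| = 20
Check the pairing map k ↦ (π_A(k), π_B(k)):
  0 ↦ (0,0)
  1 ↦ (0,1)
  2 ↦ (0,2)
  3 ↦ (0,3)
  4 ↦ (1,0)
  5 ↦ (1,1)
  6 ↦ (1,2)
  7 ↦ (1,3)
  8 ↦ (2,0)
  9 ↦ (2,1)
  10 ↦ (1,1)  ✗ repeats pair of k=5
  11 ↦ (2,3)
  12 ↦ (3,0)
  13 ↦ (3,1)
  14 ↦ (3,2)
  15 ↦ (3,3)
  16 ↦ (4,0)
  17 ↦ (4,1)
  18 ↦ (4,2)
  19 ↦ (4,3)
distinct pairs in image: 19 / 20 needed
  → (1,1) hit at k=5 and k=10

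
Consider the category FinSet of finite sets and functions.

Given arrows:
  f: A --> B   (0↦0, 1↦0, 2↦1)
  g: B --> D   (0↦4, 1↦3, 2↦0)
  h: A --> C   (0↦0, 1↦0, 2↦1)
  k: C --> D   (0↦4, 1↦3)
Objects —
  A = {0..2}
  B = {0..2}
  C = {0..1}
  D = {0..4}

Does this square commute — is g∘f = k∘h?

Along f;g (path 1):
  0 f-->0 g-->4
  1 f-->0 g-->4
  2 f-->1 g-->3
  result₁ = (0↦4, 1↦4, 2↦3)
Along h;k (path 2):
  0 h-->0 k-->4
  1 h-->0 k-->4
  2 h-->1 k-->3
  result₂ = (0↦4, 1↦4, 2↦3)
Equal? equal; square commutes

Answer: COMMUTES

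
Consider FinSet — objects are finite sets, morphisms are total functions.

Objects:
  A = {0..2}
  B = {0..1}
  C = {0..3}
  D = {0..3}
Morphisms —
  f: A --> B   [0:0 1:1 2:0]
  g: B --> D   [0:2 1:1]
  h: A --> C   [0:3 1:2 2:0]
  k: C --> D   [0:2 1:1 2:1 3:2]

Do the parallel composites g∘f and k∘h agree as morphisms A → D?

1) trace f;g:
  0 f-->0 g-->2
  1 f-->1 g-->1
  2 f-->0 g-->2
  composite₁ = [0:2 1:1 2:2]
2) trace h;k:
  0 h-->3 k-->2
  1 h-->2 k-->1
  2 h-->0 k-->2
  composite₂ = [0:2 1:1 2:2]
Equal? equal; square commutes

Answer: COMMUTES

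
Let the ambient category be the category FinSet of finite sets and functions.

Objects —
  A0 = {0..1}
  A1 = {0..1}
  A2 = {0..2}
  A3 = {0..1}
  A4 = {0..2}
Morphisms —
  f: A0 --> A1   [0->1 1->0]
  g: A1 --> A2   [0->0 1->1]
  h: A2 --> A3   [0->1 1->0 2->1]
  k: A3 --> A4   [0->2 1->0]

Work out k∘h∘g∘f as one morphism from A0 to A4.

  0 f-->1 g-->1 h-->0 k-->2
  1 f-->0 g-->0 h-->1 k-->0
result: [0->2 1->0]

Answer: [0->2 1->0]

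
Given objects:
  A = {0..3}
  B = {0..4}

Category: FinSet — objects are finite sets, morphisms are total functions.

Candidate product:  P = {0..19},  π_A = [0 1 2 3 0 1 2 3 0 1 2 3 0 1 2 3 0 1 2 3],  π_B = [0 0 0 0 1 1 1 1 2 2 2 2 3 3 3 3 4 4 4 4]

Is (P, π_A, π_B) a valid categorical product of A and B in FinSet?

Answer: VALID PRODUCT

Work:
|A|·|B| = 4·5 = 20;  |P| = 20
Check the pairing map k ↦ (π_A(k), π_B(k)):
  0 : (0,0)
  1 : (1,0)
  2 : (2,0)
  3 : (3,0)
  4 : (0,1)
  5 : (1,1)
  6 : (2,1)
  7 : (3,1)
  8 : (0,2)
  9 : (1,2)
  10 : (2,2)
  11 : (3,2)
  12 : (0,3)
  13 : (1,3)
  14 : (2,3)
  15 : (3,3)
  16 : (0,4)
  17 : (1,4)
  18 : (2,4)
  19 : (3,4)
distinct pairs in image: 20 / 20 needed
  → bijection onto A×B; projections well-typed.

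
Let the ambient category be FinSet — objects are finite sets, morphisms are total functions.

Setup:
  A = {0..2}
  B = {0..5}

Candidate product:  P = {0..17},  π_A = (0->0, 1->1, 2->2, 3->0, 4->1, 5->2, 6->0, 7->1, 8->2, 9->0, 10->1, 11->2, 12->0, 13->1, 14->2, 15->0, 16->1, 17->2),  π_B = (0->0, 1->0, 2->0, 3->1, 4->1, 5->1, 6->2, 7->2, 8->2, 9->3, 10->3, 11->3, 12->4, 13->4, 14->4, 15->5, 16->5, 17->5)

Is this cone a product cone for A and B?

|A|·|B| = 3·6 = 18;  |P| = 18
Check the pairing map k ↦ (π_A(k), π_B(k)):
  0 -> (0,0)
  1 -> (1,0)
  2 -> (2,0)
  3 -> (0,1)
  4 -> (1,1)
  5 -> (2,1)
  6 -> (0,2)
  7 -> (1,2)
  8 -> (2,2)
  9 -> (0,3)
  10 -> (1,3)
  11 -> (2,3)
  12 -> (0,4)
  13 -> (1,4)
  14 -> (2,4)
  15 -> (0,5)
  16 -> (1,5)
  17 -> (2,5)
distinct pairs in image: 18 / 18 needed
  → bijection onto A×B; projections well-typed.

Answer: VALID PRODUCT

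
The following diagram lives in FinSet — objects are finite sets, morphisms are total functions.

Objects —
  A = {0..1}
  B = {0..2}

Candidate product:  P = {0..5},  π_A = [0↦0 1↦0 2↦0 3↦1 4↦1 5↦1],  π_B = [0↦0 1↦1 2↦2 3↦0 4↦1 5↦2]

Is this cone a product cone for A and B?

|A|·|B| = 2·3 = 6;  |P| = 6
Check the pairing map k ↦ (π_A(k), π_B(k)):
  0 ↦ (0,0)
  1 ↦ (0,1)
  2 ↦ (0,2)
  3 ↦ (1,0)
  4 ↦ (1,1)
  5 ↦ (1,2)
distinct pairs in image: 6 / 6 needed
  → bijection onto A×B; projections well-typed.

Answer: VALID PRODUCT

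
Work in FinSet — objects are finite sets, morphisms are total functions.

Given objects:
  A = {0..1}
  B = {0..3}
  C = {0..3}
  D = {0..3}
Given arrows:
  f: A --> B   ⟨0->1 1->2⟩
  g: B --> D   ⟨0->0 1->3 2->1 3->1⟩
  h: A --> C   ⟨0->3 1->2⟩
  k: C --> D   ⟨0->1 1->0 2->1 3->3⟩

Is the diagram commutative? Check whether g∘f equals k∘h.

Answer: COMMUTES

Trace:
Along f;g (path 1):
  0 f-->1 g-->3
  1 f-->2 g-->1
  result₁ = ⟨0->3 1->1⟩
Along h;k (path 2):
  0 h-->3 k-->3
  1 h-->2 k-->1
  result₂ = ⟨0->3 1->1⟩
Equal? equal; square commutes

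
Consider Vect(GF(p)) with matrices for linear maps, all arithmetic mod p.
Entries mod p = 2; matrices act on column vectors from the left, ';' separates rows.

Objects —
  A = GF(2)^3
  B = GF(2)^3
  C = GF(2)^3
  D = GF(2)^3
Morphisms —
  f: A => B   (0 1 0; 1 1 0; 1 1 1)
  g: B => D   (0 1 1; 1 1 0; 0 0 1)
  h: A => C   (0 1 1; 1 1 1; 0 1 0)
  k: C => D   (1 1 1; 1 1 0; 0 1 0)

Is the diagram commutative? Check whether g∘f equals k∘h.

1) trace f;g:
  e0=[1,0,0] f=>[0,1,1] g=>[0,1,1]
  e1=[0,1,0] f=>[1,1,1] g=>[0,0,1]
  e2=[0,0,1] f=>[0,0,1] g=>[1,0,1]
  result₁ = (0 0 1; 1 0 0; 1 1 1)
2) trace h;k:
  e0=[1,0,0] h=>[0,1,0] k=>[1,1,1]
  e1=[0,1,0] h=>[1,1,1] k=>[1,0,1]
  e2=[0,0,1] h=>[1,1,0] k=>[0,0,1]
  result₂ = (1 1 0; 1 0 0; 1 1 1)
Equal? NO — does not commute

Answer: DOES NOT COMMUTE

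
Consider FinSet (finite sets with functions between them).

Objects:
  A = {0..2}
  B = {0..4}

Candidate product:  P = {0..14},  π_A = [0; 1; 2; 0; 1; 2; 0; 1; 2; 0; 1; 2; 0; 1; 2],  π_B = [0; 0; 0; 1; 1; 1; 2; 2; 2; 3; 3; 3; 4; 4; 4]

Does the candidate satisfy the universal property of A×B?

Answer: VALID PRODUCT

Trace:
|A|·|B| = 3·5 = 15;  |P| = 15
Check the pairing map k ↦ (π_A(k), π_B(k)):
  0 : (0,0)
  1 : (1,0)
  2 : (2,0)
  3 : (0,1)
  4 : (1,1)
  5 : (2,1)
  6 : (0,2)
  7 : (1,2)
  8 : (2,2)
  9 : (0,3)
  10 : (1,3)
  11 : (2,3)
  12 : (0,4)
  13 : (1,4)
  14 : (2,4)
distinct pairs in image: 15 / 15 needed
  → bijection onto A×B; projections well-typed.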